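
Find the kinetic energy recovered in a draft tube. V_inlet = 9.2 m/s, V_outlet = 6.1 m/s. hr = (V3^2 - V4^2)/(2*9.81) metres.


hr = (9.2^2 - 6.1^2) / (2*9.81) = 2.4174 m


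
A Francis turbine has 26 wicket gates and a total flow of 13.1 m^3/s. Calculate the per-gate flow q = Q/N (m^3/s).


q = 13.1 / 26 = 0.5038 m^3/s


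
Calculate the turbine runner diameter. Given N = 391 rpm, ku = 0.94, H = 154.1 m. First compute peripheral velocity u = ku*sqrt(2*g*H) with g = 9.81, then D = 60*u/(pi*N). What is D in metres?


u = 0.94 * sqrt(2*9.81*154.1) = 51.6867 m/s
D = 60 * 51.6867 / (pi * 391) = 2.5247 m


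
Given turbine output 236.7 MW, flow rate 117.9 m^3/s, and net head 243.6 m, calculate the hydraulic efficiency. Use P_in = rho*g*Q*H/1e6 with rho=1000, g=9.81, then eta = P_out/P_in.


P_in = 1000 * 9.81 * 117.9 * 243.6 / 1e6 = 281.7475 MW
eta = 236.7 / 281.7475 = 0.8401


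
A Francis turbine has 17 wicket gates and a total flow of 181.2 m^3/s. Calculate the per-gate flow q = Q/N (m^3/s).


q = 181.2 / 17 = 10.6588 m^3/s


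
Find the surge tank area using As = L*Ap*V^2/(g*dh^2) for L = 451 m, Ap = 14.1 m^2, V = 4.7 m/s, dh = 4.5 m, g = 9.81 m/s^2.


As = 451 * 14.1 * 4.7^2 / (9.81 * 4.5^2) = 707.1269 m^2


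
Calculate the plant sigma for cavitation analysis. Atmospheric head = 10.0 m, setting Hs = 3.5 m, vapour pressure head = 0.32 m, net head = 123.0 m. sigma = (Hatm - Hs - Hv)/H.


sigma = (10.0 - 3.5 - 0.32) / 123.0 = 0.0502


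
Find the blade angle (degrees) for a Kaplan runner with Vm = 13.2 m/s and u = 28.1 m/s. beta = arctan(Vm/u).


beta = arctan(13.2 / 28.1) = 25.1618 degrees


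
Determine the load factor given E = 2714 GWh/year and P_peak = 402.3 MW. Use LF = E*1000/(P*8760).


LF = 2714 * 1000 / (402.3 * 8760) = 0.7701


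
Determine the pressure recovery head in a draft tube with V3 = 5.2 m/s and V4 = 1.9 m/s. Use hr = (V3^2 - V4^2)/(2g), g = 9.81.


hr = (5.2^2 - 1.9^2) / (2*9.81) = 1.1942 m


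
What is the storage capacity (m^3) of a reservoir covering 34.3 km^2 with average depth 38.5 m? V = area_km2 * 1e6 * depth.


V = 34.3 * 1e6 * 38.5 = 1.3206e+09 m^3


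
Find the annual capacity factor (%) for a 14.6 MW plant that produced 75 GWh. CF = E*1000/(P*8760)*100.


CF = 75 * 1000 / (14.6 * 8760) * 100 = 58.6414 %


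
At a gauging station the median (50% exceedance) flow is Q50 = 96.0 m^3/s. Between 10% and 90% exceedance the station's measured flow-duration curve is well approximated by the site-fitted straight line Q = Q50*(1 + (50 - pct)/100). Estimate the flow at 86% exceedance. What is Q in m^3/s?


Q = 96.0 * (1 + (50 - 86)/100) = 61.4400 m^3/s


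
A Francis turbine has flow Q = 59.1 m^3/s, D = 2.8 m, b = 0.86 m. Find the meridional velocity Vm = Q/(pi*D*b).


Vm = 59.1 / (pi * 2.8 * 0.86) = 7.8123 m/s


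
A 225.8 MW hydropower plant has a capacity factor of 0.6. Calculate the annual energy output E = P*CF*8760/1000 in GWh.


E = 225.8 * 0.6 * 8760 / 1000 = 1186.8048 GWh


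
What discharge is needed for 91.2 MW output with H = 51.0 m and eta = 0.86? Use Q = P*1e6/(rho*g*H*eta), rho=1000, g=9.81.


Q = 91.2 * 1e6 / (1000 * 9.81 * 51.0 * 0.86) = 211.9616 m^3/s


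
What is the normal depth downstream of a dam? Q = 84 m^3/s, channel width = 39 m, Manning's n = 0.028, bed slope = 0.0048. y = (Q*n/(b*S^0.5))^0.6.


y = (84 * 0.028 / (39 * 0.0048^0.5))^0.6 = 0.9201 m


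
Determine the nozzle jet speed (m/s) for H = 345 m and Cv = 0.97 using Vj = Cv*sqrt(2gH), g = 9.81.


Vj = 0.97 * sqrt(2*9.81*345) = 79.8051 m/s


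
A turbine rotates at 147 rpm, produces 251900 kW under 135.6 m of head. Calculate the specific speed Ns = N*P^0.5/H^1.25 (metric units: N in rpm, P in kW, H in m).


Ns = 147 * 251900^0.5 / 135.6^1.25 = 159.4435


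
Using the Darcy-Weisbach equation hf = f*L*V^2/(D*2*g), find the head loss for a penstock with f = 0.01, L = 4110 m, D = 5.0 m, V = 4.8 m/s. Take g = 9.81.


hf = 0.01 * 4110 * 4.8^2 / (5.0 * 2 * 9.81) = 9.6528 m


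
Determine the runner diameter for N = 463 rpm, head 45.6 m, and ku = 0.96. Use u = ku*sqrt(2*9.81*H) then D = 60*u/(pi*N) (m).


u = 0.96 * sqrt(2*9.81*45.6) = 28.7146 m/s
D = 60 * 28.7146 / (pi * 463) = 1.1845 m


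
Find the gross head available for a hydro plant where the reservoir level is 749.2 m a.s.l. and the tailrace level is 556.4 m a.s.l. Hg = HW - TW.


Hg = 749.2 - 556.4 = 192.8000 m


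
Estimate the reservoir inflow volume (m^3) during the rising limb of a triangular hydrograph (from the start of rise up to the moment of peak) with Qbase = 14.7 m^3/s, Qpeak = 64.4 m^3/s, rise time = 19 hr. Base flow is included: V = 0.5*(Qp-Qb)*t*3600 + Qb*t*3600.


V = 0.5*(64.4 - 14.7)*19*3600 + 14.7*19*3600 = 2.7052e+06 m^3


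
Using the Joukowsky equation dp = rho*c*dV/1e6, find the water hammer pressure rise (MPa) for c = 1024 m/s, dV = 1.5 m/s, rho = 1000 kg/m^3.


dp = 1000 * 1024 * 1.5 / 1e6 = 1.5360 MPa


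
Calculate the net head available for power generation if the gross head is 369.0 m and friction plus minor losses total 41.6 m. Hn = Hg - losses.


Hn = 369.0 - 41.6 = 327.4000 m


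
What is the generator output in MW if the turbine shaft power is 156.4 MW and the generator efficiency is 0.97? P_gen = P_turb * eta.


P_gen = 156.4 * 0.97 = 151.7080 MW


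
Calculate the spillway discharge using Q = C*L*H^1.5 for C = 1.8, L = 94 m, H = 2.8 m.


Q = 1.8 * 94 * 2.8^1.5 = 792.7521 m^3/s


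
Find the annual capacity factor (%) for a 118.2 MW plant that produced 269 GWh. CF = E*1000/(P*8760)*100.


CF = 269 * 1000 / (118.2 * 8760) * 100 = 25.9795 %


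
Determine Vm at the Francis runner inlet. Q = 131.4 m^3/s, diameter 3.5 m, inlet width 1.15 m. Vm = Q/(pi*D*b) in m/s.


Vm = 131.4 / (pi * 3.5 * 1.15) = 10.3915 m/s


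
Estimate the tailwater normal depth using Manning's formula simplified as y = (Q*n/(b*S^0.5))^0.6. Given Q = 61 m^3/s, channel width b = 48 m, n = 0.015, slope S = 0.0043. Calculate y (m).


y = (61 * 0.015 / (48 * 0.0043^0.5))^0.6 = 0.4765 m


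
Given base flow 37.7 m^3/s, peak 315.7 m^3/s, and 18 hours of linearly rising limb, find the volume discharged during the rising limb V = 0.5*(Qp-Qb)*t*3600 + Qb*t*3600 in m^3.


V = 0.5*(315.7 - 37.7)*18*3600 + 37.7*18*3600 = 1.1450e+07 m^3


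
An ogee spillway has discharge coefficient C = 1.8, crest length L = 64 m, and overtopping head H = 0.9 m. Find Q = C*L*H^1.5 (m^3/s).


Q = 1.8 * 64 * 0.9^1.5 = 98.3595 m^3/s


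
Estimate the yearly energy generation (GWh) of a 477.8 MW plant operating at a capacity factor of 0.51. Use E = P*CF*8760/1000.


E = 477.8 * 0.51 * 8760 / 1000 = 2134.6193 GWh


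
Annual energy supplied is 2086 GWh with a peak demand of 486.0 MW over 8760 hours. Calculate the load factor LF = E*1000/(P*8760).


LF = 2086 * 1000 / (486.0 * 8760) = 0.4900


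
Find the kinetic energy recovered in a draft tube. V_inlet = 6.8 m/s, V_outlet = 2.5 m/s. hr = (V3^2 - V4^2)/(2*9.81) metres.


hr = (6.8^2 - 2.5^2) / (2*9.81) = 2.0382 m


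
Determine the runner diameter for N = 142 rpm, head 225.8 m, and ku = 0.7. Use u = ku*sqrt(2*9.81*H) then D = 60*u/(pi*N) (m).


u = 0.7 * sqrt(2*9.81*225.8) = 46.5918 m/s
D = 60 * 46.5918 / (pi * 142) = 6.2665 m


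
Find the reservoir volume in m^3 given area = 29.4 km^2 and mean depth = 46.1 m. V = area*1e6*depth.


V = 29.4 * 1e6 * 46.1 = 1.3553e+09 m^3


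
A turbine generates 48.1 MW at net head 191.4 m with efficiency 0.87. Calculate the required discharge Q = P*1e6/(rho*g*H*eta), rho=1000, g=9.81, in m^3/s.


Q = 48.1 * 1e6 / (1000 * 9.81 * 191.4 * 0.87) = 29.4452 m^3/s


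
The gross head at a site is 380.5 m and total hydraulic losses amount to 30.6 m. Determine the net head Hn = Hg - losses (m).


Hn = 380.5 - 30.6 = 349.9000 m


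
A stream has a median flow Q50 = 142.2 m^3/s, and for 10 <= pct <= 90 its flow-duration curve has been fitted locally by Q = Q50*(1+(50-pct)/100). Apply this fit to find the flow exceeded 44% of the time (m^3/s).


Q = 142.2 * (1 + (50 - 44)/100) = 150.7320 m^3/s


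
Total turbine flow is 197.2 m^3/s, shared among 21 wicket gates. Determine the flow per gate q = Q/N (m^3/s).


q = 197.2 / 21 = 9.3905 m^3/s


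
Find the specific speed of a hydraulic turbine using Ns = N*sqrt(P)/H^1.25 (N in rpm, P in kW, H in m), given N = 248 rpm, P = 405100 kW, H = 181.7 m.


Ns = 248 * 405100^0.5 / 181.7^1.25 = 236.6133


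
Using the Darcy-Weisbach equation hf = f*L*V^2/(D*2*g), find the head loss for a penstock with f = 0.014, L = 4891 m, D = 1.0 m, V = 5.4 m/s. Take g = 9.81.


hf = 0.014 * 4891 * 5.4^2 / (1.0 * 2 * 9.81) = 101.7687 m


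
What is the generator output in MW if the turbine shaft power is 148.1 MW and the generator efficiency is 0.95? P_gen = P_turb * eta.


P_gen = 148.1 * 0.95 = 140.6950 MW


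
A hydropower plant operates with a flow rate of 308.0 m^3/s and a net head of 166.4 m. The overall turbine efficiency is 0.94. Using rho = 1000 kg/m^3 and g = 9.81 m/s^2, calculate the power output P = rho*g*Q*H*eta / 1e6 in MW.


P = 1000 * 9.81 * 308.0 * 166.4 * 0.94 / 1e6 = 472.6078 MW


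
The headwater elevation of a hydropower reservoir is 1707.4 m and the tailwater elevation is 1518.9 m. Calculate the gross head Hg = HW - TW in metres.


Hg = 1707.4 - 1518.9 = 188.5000 m


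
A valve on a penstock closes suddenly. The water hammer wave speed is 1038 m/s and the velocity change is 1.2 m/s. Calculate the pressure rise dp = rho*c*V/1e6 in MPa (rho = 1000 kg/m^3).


dp = 1000 * 1038 * 1.2 / 1e6 = 1.2456 MPa


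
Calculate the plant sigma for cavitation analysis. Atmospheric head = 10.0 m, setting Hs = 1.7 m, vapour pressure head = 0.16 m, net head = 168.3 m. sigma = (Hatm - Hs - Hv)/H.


sigma = (10.0 - 1.7 - 0.16) / 168.3 = 0.0484


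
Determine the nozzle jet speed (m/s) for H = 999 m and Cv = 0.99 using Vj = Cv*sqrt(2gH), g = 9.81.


Vj = 0.99 * sqrt(2*9.81*999) = 138.6013 m/s


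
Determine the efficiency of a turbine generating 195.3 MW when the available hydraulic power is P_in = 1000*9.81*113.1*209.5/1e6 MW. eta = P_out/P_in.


P_in = 1000 * 9.81 * 113.1 * 209.5 / 1e6 = 232.4426 MW
eta = 195.3 / 232.4426 = 0.8402


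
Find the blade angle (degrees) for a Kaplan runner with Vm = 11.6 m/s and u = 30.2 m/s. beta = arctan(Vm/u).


beta = arctan(11.6 / 30.2) = 21.0121 degrees


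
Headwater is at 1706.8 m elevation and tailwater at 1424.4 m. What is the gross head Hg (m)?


Hg = 1706.8 - 1424.4 = 282.4000 m


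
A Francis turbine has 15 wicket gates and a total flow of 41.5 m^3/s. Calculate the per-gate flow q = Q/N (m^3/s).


q = 41.5 / 15 = 2.7667 m^3/s


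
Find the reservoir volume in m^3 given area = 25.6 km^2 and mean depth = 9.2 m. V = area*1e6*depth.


V = 25.6 * 1e6 * 9.2 = 2.3552e+08 m^3


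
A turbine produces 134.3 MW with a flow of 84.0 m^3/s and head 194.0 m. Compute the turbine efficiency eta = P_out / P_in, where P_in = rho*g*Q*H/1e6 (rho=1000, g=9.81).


P_in = 1000 * 9.81 * 84.0 * 194.0 / 1e6 = 159.8638 MW
eta = 134.3 / 159.8638 = 0.8401


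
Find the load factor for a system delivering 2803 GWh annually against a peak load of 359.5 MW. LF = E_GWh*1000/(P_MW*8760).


LF = 2803 * 1000 / (359.5 * 8760) = 0.8901


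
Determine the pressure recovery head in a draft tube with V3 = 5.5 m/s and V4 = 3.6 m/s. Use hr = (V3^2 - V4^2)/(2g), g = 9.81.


hr = (5.5^2 - 3.6^2) / (2*9.81) = 0.8812 m


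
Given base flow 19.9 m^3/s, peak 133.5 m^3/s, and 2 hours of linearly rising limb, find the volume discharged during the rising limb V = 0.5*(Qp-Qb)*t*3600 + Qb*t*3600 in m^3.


V = 0.5*(133.5 - 19.9)*2*3600 + 19.9*2*3600 = 552240.0000 m^3


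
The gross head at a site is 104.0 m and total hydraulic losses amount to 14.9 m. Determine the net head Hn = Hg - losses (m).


Hn = 104.0 - 14.9 = 89.1000 m


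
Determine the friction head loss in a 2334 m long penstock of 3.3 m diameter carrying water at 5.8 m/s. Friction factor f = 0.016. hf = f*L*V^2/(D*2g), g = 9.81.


hf = 0.016 * 2334 * 5.8^2 / (3.3 * 2 * 9.81) = 19.4028 m


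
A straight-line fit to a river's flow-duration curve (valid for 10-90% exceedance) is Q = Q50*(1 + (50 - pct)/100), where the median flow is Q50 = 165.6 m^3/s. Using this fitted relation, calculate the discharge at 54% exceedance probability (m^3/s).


Q = 165.6 * (1 + (50 - 54)/100) = 158.9760 m^3/s


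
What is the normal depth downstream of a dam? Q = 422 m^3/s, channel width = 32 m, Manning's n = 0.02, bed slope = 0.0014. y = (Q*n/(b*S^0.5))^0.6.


y = (422 * 0.02 / (32 * 0.0014^0.5))^0.6 = 3.2276 m


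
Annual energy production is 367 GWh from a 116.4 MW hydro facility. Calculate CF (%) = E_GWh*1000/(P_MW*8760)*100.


CF = 367 * 1000 / (116.4 * 8760) * 100 = 35.9922 %


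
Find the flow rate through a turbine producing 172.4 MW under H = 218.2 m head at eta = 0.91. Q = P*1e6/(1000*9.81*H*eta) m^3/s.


Q = 172.4 * 1e6 / (1000 * 9.81 * 218.2 * 0.91) = 88.5059 m^3/s


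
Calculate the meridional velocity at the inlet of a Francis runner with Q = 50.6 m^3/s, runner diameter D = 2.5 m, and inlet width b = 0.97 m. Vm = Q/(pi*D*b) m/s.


Vm = 50.6 / (pi * 2.5 * 0.97) = 6.6418 m/s


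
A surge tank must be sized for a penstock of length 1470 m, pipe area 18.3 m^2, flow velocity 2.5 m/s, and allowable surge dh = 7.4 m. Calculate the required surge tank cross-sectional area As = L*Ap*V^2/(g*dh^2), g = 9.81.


As = 1470 * 18.3 * 2.5^2 / (9.81 * 7.4^2) = 312.9796 m^2


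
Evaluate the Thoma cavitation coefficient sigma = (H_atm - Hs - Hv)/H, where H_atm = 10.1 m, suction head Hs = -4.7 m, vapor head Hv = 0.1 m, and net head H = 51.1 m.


sigma = (10.1 - (-4.7) - 0.1) / 51.1 = 0.2877


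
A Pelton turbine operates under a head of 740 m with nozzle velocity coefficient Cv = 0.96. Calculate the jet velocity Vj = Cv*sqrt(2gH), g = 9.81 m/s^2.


Vj = 0.96 * sqrt(2*9.81*740) = 115.6742 m/s


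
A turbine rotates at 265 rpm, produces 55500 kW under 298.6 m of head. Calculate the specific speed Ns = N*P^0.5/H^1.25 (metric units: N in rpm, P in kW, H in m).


Ns = 265 * 55500^0.5 / 298.6^1.25 = 50.2956


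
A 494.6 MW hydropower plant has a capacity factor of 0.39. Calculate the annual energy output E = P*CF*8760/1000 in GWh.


E = 494.6 * 0.39 * 8760 / 1000 = 1689.7514 GWh


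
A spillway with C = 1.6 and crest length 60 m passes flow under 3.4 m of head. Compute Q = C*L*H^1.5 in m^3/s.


Q = 1.6 * 60 * 3.4^1.5 = 601.8519 m^3/s


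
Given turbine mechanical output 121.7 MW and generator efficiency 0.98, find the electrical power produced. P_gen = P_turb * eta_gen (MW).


P_gen = 121.7 * 0.98 = 119.2660 MW


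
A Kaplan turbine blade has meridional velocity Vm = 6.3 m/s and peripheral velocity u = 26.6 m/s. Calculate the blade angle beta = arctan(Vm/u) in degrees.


beta = arctan(6.3 / 26.6) = 13.3245 degrees


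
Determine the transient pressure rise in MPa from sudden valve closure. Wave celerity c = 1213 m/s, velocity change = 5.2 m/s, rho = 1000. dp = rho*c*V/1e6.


dp = 1000 * 1213 * 5.2 / 1e6 = 6.3076 MPa


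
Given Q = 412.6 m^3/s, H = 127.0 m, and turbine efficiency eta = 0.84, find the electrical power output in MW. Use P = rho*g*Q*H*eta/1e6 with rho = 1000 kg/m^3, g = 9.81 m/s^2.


P = 1000 * 9.81 * 412.6 * 127.0 * 0.84 / 1e6 = 431.7986 MW


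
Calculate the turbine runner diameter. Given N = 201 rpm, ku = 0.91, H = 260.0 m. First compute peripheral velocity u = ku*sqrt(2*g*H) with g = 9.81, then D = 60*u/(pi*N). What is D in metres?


u = 0.91 * sqrt(2*9.81*260.0) = 64.9946 m/s
D = 60 * 64.9946 / (pi * 201) = 6.1757 m


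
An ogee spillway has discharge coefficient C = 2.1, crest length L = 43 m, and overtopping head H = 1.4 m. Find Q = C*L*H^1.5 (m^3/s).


Q = 2.1 * 43 * 1.4^1.5 = 149.5822 m^3/s


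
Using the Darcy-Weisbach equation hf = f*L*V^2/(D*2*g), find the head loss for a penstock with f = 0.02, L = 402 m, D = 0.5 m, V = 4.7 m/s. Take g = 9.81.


hf = 0.02 * 402 * 4.7^2 / (0.5 * 2 * 9.81) = 18.1043 m


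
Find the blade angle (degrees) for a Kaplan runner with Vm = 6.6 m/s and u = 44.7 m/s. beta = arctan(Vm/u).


beta = arctan(6.6 / 44.7) = 8.3991 degrees


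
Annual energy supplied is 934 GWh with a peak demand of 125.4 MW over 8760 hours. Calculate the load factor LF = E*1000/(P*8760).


LF = 934 * 1000 / (125.4 * 8760) = 0.8502


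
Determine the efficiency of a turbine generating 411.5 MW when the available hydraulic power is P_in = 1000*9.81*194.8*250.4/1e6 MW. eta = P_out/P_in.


P_in = 1000 * 9.81 * 194.8 * 250.4 / 1e6 = 478.5114 MW
eta = 411.5 / 478.5114 = 0.8600


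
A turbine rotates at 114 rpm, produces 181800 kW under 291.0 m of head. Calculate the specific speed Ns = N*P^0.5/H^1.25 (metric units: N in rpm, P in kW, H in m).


Ns = 114 * 181800^0.5 / 291.0^1.25 = 40.4423


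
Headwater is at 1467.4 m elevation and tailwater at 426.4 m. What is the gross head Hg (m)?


Hg = 1467.4 - 426.4 = 1041.0000 m


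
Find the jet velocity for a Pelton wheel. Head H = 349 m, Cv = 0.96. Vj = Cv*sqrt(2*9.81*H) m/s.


Vj = 0.96 * sqrt(2*9.81*349) = 79.4389 m/s


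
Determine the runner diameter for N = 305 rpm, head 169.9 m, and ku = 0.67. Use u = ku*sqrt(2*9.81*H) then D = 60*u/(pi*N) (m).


u = 0.67 * sqrt(2*9.81*169.9) = 38.6831 m/s
D = 60 * 38.6831 / (pi * 305) = 2.4223 m


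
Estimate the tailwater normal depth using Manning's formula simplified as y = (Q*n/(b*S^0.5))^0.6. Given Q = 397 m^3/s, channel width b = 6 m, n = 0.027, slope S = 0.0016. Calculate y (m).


y = (397 * 0.027 / (6 * 0.0016^0.5))^0.6 = 9.7716 m


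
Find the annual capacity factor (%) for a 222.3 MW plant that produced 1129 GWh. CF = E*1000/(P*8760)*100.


CF = 1129 * 1000 / (222.3 * 8760) * 100 = 57.9763 %


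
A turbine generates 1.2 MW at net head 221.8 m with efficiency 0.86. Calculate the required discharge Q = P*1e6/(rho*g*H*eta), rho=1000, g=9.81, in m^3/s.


Q = 1.2 * 1e6 / (1000 * 9.81 * 221.8 * 0.86) = 0.6413 m^3/s


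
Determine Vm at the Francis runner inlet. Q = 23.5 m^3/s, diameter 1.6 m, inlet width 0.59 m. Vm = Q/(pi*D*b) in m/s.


Vm = 23.5 / (pi * 1.6 * 0.59) = 7.9240 m/s


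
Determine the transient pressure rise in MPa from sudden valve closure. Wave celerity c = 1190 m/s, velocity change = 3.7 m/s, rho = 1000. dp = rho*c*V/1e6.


dp = 1000 * 1190 * 3.7 / 1e6 = 4.4030 MPa


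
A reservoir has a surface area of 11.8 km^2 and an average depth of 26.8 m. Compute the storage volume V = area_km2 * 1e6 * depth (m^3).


V = 11.8 * 1e6 * 26.8 = 3.1624e+08 m^3


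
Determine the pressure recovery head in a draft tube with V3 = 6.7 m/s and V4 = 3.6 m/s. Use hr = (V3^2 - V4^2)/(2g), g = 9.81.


hr = (6.7^2 - 3.6^2) / (2*9.81) = 1.6274 m


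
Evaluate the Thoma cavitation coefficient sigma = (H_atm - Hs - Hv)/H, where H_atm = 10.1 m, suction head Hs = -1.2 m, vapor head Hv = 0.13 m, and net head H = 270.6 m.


sigma = (10.1 - (-1.2) - 0.13) / 270.6 = 0.0413


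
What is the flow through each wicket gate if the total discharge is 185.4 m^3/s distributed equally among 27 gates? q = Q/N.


q = 185.4 / 27 = 6.8667 m^3/s


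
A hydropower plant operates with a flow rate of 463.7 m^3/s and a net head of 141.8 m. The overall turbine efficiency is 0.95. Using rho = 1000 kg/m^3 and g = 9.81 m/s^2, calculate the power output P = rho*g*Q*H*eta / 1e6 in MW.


P = 1000 * 9.81 * 463.7 * 141.8 * 0.95 / 1e6 = 612.7819 MW


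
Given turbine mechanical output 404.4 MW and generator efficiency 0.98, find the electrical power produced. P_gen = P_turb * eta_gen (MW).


P_gen = 404.4 * 0.98 = 396.3120 MW


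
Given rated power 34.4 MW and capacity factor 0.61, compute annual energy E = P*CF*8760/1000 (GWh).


E = 34.4 * 0.61 * 8760 / 1000 = 183.8198 GWh


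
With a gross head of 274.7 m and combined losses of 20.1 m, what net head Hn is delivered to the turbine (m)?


Hn = 274.7 - 20.1 = 254.6000 m


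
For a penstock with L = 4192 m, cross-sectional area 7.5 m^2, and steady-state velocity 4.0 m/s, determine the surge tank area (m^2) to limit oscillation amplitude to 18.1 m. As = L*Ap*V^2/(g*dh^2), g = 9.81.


As = 4192 * 7.5 * 4.0^2 / (9.81 * 18.1^2) = 156.5224 m^2


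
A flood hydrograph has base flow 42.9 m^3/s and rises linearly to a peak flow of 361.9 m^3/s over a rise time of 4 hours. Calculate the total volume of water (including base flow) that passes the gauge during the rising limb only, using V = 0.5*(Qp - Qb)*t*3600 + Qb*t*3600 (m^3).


V = 0.5*(361.9 - 42.9)*4*3600 + 42.9*4*3600 = 2.9146e+06 m^3


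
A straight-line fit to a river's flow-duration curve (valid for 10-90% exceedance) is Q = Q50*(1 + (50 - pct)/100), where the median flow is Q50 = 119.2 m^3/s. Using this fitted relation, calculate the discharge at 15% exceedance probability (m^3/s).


Q = 119.2 * (1 + (50 - 15)/100) = 160.9200 m^3/s


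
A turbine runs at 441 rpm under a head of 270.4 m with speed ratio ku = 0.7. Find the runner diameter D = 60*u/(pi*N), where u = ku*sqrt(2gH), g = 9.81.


u = 0.7 * sqrt(2*9.81*270.4) = 50.9860 m/s
D = 60 * 50.9860 / (pi * 441) = 2.2081 m


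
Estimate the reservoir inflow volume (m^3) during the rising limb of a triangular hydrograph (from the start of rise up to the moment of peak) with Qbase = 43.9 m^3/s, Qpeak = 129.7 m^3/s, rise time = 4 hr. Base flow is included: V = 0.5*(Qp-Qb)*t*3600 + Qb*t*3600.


V = 0.5*(129.7 - 43.9)*4*3600 + 43.9*4*3600 = 1.2499e+06 m^3


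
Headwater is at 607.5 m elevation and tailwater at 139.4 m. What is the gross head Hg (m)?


Hg = 607.5 - 139.4 = 468.1000 m


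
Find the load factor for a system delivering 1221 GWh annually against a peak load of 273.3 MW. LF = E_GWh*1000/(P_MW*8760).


LF = 1221 * 1000 / (273.3 * 8760) = 0.5100


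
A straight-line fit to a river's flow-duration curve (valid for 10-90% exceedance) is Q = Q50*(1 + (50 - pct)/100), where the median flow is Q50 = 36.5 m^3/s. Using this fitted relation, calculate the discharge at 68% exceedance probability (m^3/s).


Q = 36.5 * (1 + (50 - 68)/100) = 29.9300 m^3/s


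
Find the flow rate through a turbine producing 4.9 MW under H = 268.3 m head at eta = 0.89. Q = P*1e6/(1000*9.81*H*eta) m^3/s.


Q = 4.9 * 1e6 / (1000 * 9.81 * 268.3 * 0.89) = 2.0918 m^3/s


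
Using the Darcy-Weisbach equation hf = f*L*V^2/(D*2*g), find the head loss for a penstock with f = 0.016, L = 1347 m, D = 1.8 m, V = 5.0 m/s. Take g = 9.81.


hf = 0.016 * 1347 * 5.0^2 / (1.8 * 2 * 9.81) = 15.2565 m


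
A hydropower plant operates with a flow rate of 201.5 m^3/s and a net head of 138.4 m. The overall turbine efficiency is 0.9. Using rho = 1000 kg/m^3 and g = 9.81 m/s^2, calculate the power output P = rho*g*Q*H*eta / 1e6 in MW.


P = 1000 * 9.81 * 201.5 * 138.4 * 0.9 / 1e6 = 246.2196 MW


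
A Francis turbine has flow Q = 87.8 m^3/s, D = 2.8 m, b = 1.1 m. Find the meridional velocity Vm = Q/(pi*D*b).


Vm = 87.8 / (pi * 2.8 * 1.1) = 9.0739 m/s


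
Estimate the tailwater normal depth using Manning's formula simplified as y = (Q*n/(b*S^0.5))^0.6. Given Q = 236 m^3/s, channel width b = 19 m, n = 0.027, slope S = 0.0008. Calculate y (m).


y = (236 * 0.027 / (19 * 0.0008^0.5))^0.6 = 4.4095 m


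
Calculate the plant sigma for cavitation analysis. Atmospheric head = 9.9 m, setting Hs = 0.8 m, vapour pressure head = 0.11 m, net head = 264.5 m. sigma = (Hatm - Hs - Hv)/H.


sigma = (9.9 - 0.8 - 0.11) / 264.5 = 0.0340


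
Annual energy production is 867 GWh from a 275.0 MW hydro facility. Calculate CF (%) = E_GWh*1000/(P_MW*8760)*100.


CF = 867 * 1000 / (275.0 * 8760) * 100 = 35.9900 %


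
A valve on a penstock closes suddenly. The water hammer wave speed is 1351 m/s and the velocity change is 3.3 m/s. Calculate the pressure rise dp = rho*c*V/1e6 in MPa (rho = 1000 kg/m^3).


dp = 1000 * 1351 * 3.3 / 1e6 = 4.4583 MPa


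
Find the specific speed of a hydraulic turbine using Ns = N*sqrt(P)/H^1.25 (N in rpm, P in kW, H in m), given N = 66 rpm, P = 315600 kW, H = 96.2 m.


Ns = 66 * 315600^0.5 / 96.2^1.25 = 123.0676


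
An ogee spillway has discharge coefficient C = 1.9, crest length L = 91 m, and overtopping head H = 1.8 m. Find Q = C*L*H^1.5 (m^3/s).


Q = 1.9 * 91 * 1.8^1.5 = 417.5454 m^3/s


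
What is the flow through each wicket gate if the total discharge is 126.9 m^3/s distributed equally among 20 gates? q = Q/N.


q = 126.9 / 20 = 6.3450 m^3/s


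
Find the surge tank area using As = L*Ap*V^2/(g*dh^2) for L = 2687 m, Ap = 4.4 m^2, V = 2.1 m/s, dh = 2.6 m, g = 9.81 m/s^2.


As = 2687 * 4.4 * 2.1^2 / (9.81 * 2.6^2) = 786.2184 m^2


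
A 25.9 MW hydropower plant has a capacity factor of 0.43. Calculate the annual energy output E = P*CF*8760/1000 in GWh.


E = 25.9 * 0.43 * 8760 / 1000 = 97.5601 GWh


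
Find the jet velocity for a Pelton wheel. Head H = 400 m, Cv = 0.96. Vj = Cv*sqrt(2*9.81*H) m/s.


Vj = 0.96 * sqrt(2*9.81*400) = 85.0454 m/s


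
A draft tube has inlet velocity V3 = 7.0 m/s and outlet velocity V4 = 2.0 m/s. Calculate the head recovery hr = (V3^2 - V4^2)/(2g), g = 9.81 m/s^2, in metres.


hr = (7.0^2 - 2.0^2) / (2*9.81) = 2.2936 m


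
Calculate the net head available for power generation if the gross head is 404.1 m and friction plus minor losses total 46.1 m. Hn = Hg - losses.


Hn = 404.1 - 46.1 = 358.0000 m


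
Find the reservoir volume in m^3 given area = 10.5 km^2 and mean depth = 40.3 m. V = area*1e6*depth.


V = 10.5 * 1e6 * 40.3 = 4.2315e+08 m^3


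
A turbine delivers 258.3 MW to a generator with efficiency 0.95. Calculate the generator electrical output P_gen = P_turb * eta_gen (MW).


P_gen = 258.3 * 0.95 = 245.3850 MW


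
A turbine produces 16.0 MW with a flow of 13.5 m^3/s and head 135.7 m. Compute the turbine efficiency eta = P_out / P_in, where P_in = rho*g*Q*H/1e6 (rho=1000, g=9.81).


P_in = 1000 * 9.81 * 13.5 * 135.7 / 1e6 = 17.9714 MW
eta = 16.0 / 17.9714 = 0.8903


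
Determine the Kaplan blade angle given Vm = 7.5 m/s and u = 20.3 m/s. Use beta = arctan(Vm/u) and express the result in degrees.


beta = arctan(7.5 / 20.3) = 20.2772 degrees


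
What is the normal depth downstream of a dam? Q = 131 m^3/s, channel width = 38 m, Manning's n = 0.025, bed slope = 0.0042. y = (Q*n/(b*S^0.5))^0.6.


y = (131 * 0.025 / (38 * 0.0042^0.5))^0.6 = 1.1865 m


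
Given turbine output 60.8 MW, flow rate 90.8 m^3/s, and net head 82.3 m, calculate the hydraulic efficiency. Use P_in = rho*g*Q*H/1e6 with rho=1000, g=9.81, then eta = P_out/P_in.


P_in = 1000 * 9.81 * 90.8 * 82.3 / 1e6 = 73.3086 MW
eta = 60.8 / 73.3086 = 0.8294


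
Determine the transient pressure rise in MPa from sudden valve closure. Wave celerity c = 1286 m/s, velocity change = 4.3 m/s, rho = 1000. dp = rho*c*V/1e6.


dp = 1000 * 1286 * 4.3 / 1e6 = 5.5298 MPa


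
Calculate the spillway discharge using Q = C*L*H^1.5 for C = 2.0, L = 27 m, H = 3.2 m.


Q = 2.0 * 27 * 3.2^1.5 = 309.1140 m^3/s


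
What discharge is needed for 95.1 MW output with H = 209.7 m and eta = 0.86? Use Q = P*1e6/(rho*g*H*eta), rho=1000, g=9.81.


Q = 95.1 * 1e6 / (1000 * 9.81 * 209.7 * 0.86) = 53.7545 m^3/s


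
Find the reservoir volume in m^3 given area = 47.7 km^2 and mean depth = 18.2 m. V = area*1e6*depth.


V = 47.7 * 1e6 * 18.2 = 8.6814e+08 m^3


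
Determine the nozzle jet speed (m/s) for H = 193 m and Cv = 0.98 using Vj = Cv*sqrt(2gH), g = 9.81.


Vj = 0.98 * sqrt(2*9.81*193) = 60.3051 m/s


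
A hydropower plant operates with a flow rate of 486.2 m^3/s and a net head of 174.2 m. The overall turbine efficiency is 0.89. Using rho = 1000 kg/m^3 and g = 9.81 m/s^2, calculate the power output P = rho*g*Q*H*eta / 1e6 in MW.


P = 1000 * 9.81 * 486.2 * 174.2 * 0.89 / 1e6 = 739.4727 MW


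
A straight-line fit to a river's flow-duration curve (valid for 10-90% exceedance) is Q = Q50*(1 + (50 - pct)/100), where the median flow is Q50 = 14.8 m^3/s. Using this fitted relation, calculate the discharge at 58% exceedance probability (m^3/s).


Q = 14.8 * (1 + (50 - 58)/100) = 13.6160 m^3/s


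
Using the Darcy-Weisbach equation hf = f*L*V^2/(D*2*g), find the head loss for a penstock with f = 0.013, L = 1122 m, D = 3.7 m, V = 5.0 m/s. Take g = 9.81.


hf = 0.013 * 1122 * 5.0^2 / (3.7 * 2 * 9.81) = 5.0231 m


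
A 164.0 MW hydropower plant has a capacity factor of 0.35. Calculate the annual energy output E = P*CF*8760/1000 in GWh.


E = 164.0 * 0.35 * 8760 / 1000 = 502.8240 GWh


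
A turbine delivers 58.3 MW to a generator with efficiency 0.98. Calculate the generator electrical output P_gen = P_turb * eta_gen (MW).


P_gen = 58.3 * 0.98 = 57.1340 MW


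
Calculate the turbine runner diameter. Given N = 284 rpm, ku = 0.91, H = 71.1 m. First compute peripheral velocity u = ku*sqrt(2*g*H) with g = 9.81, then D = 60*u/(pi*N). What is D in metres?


u = 0.91 * sqrt(2*9.81*71.1) = 33.9880 m/s
D = 60 * 33.9880 / (pi * 284) = 2.2856 m


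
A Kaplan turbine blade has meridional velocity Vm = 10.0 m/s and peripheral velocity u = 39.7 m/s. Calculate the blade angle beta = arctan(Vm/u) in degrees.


beta = arctan(10.0 / 39.7) = 14.1381 degrees


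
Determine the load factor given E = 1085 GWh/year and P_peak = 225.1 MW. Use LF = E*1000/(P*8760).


LF = 1085 * 1000 / (225.1 * 8760) = 0.5502


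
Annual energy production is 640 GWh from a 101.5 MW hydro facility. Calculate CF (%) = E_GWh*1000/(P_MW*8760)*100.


CF = 640 * 1000 / (101.5 * 8760) * 100 = 71.9797 %


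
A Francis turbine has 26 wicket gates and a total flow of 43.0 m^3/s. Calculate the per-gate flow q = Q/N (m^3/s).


q = 43.0 / 26 = 1.6538 m^3/s


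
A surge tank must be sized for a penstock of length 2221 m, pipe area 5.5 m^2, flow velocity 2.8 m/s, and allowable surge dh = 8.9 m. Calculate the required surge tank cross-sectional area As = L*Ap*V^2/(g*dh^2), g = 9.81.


As = 2221 * 5.5 * 2.8^2 / (9.81 * 8.9^2) = 123.2475 m^2


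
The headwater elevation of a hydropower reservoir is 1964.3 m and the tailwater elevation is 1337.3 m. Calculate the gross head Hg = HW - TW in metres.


Hg = 1964.3 - 1337.3 = 627.0000 m


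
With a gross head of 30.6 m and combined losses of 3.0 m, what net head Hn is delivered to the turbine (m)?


Hn = 30.6 - 3.0 = 27.6000 m


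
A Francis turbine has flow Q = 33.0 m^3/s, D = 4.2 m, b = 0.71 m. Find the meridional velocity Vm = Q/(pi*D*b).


Vm = 33.0 / (pi * 4.2 * 0.71) = 3.5225 m/s


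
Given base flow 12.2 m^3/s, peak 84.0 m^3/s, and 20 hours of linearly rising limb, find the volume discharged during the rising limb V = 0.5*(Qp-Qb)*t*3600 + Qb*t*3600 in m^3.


V = 0.5*(84.0 - 12.2)*20*3600 + 12.2*20*3600 = 3.4632e+06 m^3


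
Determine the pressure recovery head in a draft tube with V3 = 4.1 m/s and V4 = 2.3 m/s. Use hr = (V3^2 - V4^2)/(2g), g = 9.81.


hr = (4.1^2 - 2.3^2) / (2*9.81) = 0.5872 m


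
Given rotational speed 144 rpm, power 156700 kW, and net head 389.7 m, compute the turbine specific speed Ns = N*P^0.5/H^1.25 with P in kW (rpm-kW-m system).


Ns = 144 * 156700^0.5 / 389.7^1.25 = 32.9218


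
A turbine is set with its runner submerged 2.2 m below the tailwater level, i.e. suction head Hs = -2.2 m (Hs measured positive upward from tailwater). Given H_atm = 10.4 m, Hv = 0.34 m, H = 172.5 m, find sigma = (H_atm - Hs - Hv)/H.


sigma = (10.4 - (-2.2) - 0.34) / 172.5 = 0.0711


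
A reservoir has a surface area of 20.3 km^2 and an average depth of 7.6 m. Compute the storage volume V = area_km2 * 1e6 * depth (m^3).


V = 20.3 * 1e6 * 7.6 = 1.5428e+08 m^3


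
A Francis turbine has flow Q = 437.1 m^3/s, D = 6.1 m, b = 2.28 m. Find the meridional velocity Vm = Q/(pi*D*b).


Vm = 437.1 / (pi * 6.1 * 2.28) = 10.0038 m/s


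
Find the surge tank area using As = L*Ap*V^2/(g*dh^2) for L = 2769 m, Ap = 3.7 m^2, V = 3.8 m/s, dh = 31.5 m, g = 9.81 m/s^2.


As = 2769 * 3.7 * 3.8^2 / (9.81 * 31.5^2) = 15.1985 m^2


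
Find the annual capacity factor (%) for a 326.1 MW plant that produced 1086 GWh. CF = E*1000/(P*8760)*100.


CF = 1086 * 1000 / (326.1 * 8760) * 100 = 38.0167 %


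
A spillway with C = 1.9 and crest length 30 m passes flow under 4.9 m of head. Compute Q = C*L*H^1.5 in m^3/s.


Q = 1.9 * 30 * 4.9^1.5 = 618.2569 m^3/s


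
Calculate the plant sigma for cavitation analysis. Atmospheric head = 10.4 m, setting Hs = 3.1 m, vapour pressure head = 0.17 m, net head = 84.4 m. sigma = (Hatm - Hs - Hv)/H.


sigma = (10.4 - 3.1 - 0.17) / 84.4 = 0.0845


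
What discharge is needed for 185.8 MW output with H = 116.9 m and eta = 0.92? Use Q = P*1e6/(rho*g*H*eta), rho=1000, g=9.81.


Q = 185.8 * 1e6 / (1000 * 9.81 * 116.9 * 0.92) = 176.1061 m^3/s


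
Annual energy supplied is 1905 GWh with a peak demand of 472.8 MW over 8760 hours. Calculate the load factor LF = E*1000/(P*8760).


LF = 1905 * 1000 / (472.8 * 8760) = 0.4600


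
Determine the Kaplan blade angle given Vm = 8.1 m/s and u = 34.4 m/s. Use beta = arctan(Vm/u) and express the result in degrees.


beta = arctan(8.1 / 34.4) = 13.2498 degrees


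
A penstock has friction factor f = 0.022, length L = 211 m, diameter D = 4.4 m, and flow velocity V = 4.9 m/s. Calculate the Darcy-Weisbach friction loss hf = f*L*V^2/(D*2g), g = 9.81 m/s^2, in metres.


hf = 0.022 * 211 * 4.9^2 / (4.4 * 2 * 9.81) = 1.2911 m


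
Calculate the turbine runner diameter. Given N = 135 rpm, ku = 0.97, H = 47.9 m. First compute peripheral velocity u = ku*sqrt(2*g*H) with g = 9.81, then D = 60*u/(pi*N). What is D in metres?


u = 0.97 * sqrt(2*9.81*47.9) = 29.7364 m/s
D = 60 * 29.7364 / (pi * 135) = 4.2068 m


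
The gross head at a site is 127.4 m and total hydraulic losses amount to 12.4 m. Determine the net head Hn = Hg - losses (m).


Hn = 127.4 - 12.4 = 115.0000 m


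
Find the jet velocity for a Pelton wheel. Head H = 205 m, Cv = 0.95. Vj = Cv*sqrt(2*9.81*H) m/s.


Vj = 0.95 * sqrt(2*9.81*205) = 60.2490 m/s


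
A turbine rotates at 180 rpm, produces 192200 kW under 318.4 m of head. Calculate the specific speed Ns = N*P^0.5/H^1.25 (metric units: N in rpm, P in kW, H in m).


Ns = 180 * 192200^0.5 / 318.4^1.25 = 58.6723


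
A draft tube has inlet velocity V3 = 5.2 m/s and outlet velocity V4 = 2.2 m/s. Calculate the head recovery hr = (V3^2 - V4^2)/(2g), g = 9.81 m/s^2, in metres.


hr = (5.2^2 - 2.2^2) / (2*9.81) = 1.1315 m


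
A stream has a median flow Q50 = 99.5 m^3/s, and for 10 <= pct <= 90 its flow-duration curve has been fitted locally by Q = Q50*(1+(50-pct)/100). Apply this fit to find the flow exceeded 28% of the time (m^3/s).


Q = 99.5 * (1 + (50 - 28)/100) = 121.3900 m^3/s


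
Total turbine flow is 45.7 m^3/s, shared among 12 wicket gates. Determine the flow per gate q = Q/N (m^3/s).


q = 45.7 / 12 = 3.8083 m^3/s


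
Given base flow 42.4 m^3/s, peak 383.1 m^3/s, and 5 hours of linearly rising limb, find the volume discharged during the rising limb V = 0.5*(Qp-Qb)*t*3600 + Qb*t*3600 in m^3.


V = 0.5*(383.1 - 42.4)*5*3600 + 42.4*5*3600 = 3.8295e+06 m^3


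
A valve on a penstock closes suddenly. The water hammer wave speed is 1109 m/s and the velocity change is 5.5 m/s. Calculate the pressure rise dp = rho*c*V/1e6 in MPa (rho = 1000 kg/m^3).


dp = 1000 * 1109 * 5.5 / 1e6 = 6.0995 MPa


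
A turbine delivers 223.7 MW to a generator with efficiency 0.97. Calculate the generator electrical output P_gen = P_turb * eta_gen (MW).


P_gen = 223.7 * 0.97 = 216.9890 MW


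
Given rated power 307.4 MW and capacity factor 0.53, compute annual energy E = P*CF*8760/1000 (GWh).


E = 307.4 * 0.53 * 8760 / 1000 = 1427.1967 GWh


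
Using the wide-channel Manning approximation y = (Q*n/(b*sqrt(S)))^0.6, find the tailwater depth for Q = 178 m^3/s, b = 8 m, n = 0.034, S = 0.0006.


y = (178 * 0.034 / (8 * 0.0006^0.5))^0.6 = 7.8314 m


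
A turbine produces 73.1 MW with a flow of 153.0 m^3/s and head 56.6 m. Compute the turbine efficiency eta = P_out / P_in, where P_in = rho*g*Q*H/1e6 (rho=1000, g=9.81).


P_in = 1000 * 9.81 * 153.0 * 56.6 / 1e6 = 84.9526 MW
eta = 73.1 / 84.9526 = 0.8605


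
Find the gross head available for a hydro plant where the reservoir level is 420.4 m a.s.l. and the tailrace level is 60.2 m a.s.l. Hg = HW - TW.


Hg = 420.4 - 60.2 = 360.2000 m


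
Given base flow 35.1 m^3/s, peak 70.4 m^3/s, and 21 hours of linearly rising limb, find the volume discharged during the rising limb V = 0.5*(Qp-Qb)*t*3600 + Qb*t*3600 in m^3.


V = 0.5*(70.4 - 35.1)*21*3600 + 35.1*21*3600 = 3.9879e+06 m^3


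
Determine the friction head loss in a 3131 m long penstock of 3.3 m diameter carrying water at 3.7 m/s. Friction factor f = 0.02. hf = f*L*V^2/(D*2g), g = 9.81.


hf = 0.02 * 3131 * 3.7^2 / (3.3 * 2 * 9.81) = 13.2405 m


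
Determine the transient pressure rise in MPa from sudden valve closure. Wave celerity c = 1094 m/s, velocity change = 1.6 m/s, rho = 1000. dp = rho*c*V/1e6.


dp = 1000 * 1094 * 1.6 / 1e6 = 1.7504 MPa


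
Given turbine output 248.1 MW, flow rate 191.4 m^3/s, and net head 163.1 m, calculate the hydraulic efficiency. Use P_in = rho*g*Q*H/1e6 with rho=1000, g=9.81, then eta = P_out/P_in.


P_in = 1000 * 9.81 * 191.4 * 163.1 / 1e6 = 306.2421 MW
eta = 248.1 / 306.2421 = 0.8101


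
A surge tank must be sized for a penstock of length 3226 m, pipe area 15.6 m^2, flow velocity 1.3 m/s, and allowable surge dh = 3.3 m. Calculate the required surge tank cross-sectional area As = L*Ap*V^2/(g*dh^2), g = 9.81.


As = 3226 * 15.6 * 1.3^2 / (9.81 * 3.3^2) = 796.1204 m^2


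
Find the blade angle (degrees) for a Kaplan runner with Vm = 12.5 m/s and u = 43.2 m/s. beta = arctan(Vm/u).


beta = arctan(12.5 / 43.2) = 16.1379 degrees


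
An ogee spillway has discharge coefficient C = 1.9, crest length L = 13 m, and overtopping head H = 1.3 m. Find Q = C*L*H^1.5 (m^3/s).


Q = 1.9 * 13 * 1.3^1.5 = 36.6110 m^3/s


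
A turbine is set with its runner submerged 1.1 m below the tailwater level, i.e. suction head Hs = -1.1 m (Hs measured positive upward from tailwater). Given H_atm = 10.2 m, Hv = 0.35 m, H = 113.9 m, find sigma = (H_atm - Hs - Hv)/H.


sigma = (10.2 - (-1.1) - 0.35) / 113.9 = 0.0961


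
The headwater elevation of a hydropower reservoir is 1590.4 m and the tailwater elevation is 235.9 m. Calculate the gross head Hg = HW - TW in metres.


Hg = 1590.4 - 235.9 = 1354.5000 m


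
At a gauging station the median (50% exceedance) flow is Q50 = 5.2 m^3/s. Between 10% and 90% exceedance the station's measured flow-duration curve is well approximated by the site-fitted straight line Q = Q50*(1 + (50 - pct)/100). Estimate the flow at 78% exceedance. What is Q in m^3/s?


Q = 5.2 * (1 + (50 - 78)/100) = 3.7440 m^3/s


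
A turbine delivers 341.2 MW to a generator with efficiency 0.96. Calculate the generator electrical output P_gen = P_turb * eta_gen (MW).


P_gen = 341.2 * 0.96 = 327.5520 MW


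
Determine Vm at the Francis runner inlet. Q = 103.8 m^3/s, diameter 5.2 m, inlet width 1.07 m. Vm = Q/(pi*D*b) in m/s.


Vm = 103.8 / (pi * 5.2 * 1.07) = 5.9383 m/s


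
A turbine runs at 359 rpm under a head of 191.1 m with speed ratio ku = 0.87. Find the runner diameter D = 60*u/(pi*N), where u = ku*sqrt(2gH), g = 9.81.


u = 0.87 * sqrt(2*9.81*191.1) = 53.2720 m/s
D = 60 * 53.2720 / (pi * 359) = 2.8340 m
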